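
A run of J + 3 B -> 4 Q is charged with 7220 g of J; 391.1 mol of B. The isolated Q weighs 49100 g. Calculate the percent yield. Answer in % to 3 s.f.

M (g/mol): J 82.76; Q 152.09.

n(J) = 7220 / 82.76 = 87.24 mol
n(B) = 391.1 mol
n/ν → J: 87.24, B: 130.4; J is limiting.
theoretical n(Q) = (4/1) × 87.24 = 349.0 mol → 53080 g
% yield = 49100 / 53080 × 100 = 92.50 %

92.5 %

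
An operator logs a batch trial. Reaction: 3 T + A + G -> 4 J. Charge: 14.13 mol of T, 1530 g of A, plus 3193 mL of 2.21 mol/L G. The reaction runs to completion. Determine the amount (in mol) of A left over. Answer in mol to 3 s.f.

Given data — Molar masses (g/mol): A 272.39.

0.907 mol

n(T) = 14.13 mol
n(A) = 1530 / 272.39 = 5.617 mol
n(G) = 2.21 × 3193/1000 = 7.057 mol
n/ν for T = 14.13/3 = 4.710
n/ν for A = 5.617/1 = 5.617
n/ν for G = 7.057/1 = 7.057
Smallest n/ν is T → limiting reagent.
A consumed = (1/3) × 14.13 = 4.710 mol
A remaining = 5.617 − 4.710 = 0.9070 mol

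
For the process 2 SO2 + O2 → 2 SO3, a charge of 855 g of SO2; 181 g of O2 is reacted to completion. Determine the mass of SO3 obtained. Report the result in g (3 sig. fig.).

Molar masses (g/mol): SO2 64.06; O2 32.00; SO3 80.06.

906 g

n(SO2) = 855.0 / 64.06 = 13.35 mol
n(O2) = 181.0 / 32.00 = 5.656 mol
n/ν for SO2 = 13.35/2 = 6.675
n/ν for O2 = 5.656/1 = 5.656
Smallest n/ν is O2 → limiting reagent.
n(SO3) = (2/1) × 5.656 = 11.31 mol
mass = 11.31 × 80.06 = 905.5 g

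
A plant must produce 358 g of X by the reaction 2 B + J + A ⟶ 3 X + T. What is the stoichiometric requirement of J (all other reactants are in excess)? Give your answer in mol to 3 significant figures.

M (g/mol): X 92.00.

n(X) = 358 / 92.00 = 3.891 mol
n(J) = (1/3) × 3.891 = 1.297 mol

1.30 mol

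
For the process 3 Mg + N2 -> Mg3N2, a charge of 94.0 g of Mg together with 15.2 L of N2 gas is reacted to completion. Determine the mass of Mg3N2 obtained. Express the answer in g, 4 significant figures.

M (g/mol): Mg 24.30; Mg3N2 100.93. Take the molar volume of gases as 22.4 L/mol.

n(Mg) = 94.00 / 24.30 = 3.868 mol
n(N2) = 15.20 / 22.4 = 0.6786 mol
n/ν for Mg = 3.868/3 = 1.289
n/ν for N2 = 0.6786/1 = 0.6786
Smallest n/ν is N2 → limiting reagent.
n(Mg3N2) = (1/1) × 0.6786 = 0.6786 mol
mass = 0.6786 × 100.93 = 68.49 g

68.49 g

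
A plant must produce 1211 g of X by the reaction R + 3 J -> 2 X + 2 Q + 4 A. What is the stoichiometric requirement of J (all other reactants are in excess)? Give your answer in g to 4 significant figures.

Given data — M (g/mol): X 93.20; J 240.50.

4687 g

n(X) = 1211 / 93.20 = 12.99 mol
n(J) = (3/2) × 12.99 = 19.49 mol
mass = 19.49 × 240.50 = 4687 g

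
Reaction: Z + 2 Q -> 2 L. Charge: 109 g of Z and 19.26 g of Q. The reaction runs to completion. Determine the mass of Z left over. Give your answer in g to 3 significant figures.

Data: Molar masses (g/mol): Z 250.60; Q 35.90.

n(Z) = 109.0 / 250.60 = 0.4350 mol
n(Q) = 19.26 / 35.90 = 0.5365 mol
n/ν for Z = 0.4350/1 = 0.4350
n/ν for Q = 0.5365/2 = 0.2683
Smallest n/ν is Q → limiting reagent.
Z consumed = (1/2) × 0.5365 = 0.2683 mol
Z remaining = 0.4350 − 0.2683 = 0.1667 mol
mass = 0.1667 × 250.60 = 41.78 g

41.8 g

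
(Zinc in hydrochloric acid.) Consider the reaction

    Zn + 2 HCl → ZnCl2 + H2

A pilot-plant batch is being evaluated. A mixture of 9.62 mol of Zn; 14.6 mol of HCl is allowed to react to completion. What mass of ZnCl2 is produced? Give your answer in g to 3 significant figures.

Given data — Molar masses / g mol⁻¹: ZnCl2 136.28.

995 g

n(Zn) = 9.620 mol
n(HCl) = 14.60 mol
n/ν for Zn = 9.620/1 = 9.620
n/ν for HCl = 14.60/2 = 7.300
Smallest n/ν is HCl → limiting reagent.
n(ZnCl2) = (1/2) × 14.60 = 7.300 mol
mass = 7.300 × 136.28 = 994.8 g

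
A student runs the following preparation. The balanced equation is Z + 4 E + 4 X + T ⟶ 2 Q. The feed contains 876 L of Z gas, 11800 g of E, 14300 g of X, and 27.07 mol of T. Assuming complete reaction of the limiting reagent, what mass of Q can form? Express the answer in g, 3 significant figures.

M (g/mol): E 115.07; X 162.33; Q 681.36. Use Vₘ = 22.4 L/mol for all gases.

n(Z) = 876.0 / 22.4 = 39.11 mol
n(E) = 11800 / 115.07 = 102.5 mol
n(X) = 14300 / 162.33 = 88.09 mol
n(T) = 27.07 mol
n/ν → Z: 39.11, E: 25.63, X: 22.02, T: 27.07; X is limiting.
n(Q) = (2/4) × 88.09 = 44.05 mol
mass = 44.05 × 681.36 = 30010 g

30000 g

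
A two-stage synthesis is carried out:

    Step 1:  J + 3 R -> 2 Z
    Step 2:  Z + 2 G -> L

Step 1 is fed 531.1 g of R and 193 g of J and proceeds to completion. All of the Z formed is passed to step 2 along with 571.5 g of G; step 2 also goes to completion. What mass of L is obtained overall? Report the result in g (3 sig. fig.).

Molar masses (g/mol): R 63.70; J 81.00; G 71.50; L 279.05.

1120 g

Step 1:
n(R) = 531.1 / 63.70 = 8.338 mol
n(J) = 193.0 / 81.00 = 2.383 mol
n/ν for R = 8.338/3 = 2.779
n/ν for J = 2.383/1 = 2.383
Smallest n/ν is J → limiting reagent.
n(Z) produced = (2/1) × 2.383 = 4.766 mol
Step 2:
n(Z) available = 4.766 mol
n(G) = 571.5 / 71.50 = 7.993 mol
n/ν for Z = 4.766/1 = 4.766
n/ν for G = 7.993/2 = 3.997
Smallest n/ν is G → limiting reagent.
n(L) = (1/2) × 7.993 = 3.997 mol
mass = 3.997 × 279.05 = 1115 g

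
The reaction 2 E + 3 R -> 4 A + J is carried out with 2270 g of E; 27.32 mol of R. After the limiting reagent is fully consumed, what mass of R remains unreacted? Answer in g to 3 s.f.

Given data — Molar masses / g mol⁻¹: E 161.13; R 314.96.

n(E) = 2270 / 161.13 = 14.09 mol
n(R) = 27.32 mol
n/ν → E: 7.045, R: 9.107; E is limiting.
R consumed = (3/2) × 14.09 = 21.14 mol
R remaining = 27.32 − 21.14 = 6.180 mol
mass = 6.180 × 314.96 = 1946 g

1950 g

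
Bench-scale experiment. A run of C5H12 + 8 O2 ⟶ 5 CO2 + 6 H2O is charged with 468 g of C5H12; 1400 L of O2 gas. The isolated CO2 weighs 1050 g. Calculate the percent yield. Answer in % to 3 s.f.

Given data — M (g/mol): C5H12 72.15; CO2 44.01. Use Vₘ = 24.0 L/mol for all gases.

n(C5H12) = 468.0 / 72.15 = 6.486 mol
n(O2) = 1400 / 24.0 = 58.33 mol
n/ν for C5H12 = 6.486/1 = 6.486
n/ν for O2 = 58.33/8 = 7.291
Smallest n/ν is C5H12 → limiting reagent.
theoretical n(CO2) = (5/1) × 6.486 = 32.43 mol → 1427 g
% yield = 1050 / 1427 × 100 = 73.58 %

73.6 %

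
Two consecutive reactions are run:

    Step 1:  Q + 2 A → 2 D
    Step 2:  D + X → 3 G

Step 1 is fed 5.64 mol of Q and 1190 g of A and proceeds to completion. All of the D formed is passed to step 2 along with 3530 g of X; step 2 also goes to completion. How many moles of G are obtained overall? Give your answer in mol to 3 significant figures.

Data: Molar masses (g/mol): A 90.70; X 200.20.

33.8 mol

Step 1:
n(Q) = 5.640 mol
n(A) = 1190 / 90.70 = 13.12 mol
n/ν for Q = 5.640/1 = 5.640
n/ν for A = 13.12/2 = 6.560
Smallest n/ν is Q → limiting reagent.
n(D) produced = (2/1) × 5.640 = 11.28 mol
Step 2:
n(D) available = 11.28 mol
n(X) = 3530 / 200.20 = 17.63 mol
n/ν for D = 11.28/1 = 11.28
n/ν for X = 17.63/1 = 17.63
Smallest n/ν is D → limiting reagent.
n(G) = (3/1) × 11.28 = 33.84 mol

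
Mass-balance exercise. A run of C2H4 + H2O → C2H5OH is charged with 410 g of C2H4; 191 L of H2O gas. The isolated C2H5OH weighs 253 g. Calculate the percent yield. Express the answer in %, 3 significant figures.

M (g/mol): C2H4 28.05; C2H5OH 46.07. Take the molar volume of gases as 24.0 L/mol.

69.0 %

n(C2H4) = 410.0 / 28.05 = 14.62 mol
n(H2O) = 191.0 / 24.0 = 7.958 mol
n/ν for C2H4 = 14.62/1 = 14.62
n/ν for H2O = 7.958/1 = 7.958
Smallest n/ν is H2O → limiting reagent.
theoretical n(C2H5OH) = (1/1) × 7.958 = 7.958 mol → 366.6 g
% yield = 253 / 366.6 × 100 = 69.01 %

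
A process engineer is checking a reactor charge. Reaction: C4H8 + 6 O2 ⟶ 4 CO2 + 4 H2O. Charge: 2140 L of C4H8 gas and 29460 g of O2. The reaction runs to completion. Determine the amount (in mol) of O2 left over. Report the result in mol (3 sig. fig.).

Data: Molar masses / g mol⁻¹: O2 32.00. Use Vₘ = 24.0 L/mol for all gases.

386 mol

n(C4H8) = 2140 / 24.0 = 89.17 mol
n(O2) = 29460 / 32.00 = 920.6 mol
n/ν for C4H8 = 89.17/1 = 89.17
n/ν for O2 = 920.6/6 = 153.4
Smallest n/ν is C4H8 → limiting reagent.
O2 consumed = (6/1) × 89.17 = 535.0 mol
O2 remaining = 920.6 − 535.0 = 385.6 mol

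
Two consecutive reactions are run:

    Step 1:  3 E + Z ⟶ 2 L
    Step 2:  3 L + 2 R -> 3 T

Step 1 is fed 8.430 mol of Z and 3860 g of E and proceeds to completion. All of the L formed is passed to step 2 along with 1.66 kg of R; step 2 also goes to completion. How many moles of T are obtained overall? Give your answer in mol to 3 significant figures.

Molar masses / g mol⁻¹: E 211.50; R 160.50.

12.2 mol

Step 1:
n(Z) = 8.430 mol
n(E) = 3860 / 211.50 = 18.25 mol
n/ν for Z = 8.430/1 = 8.430
n/ν for E = 18.25/3 = 6.083
Smallest n/ν is E → limiting reagent.
n(L) produced = (2/3) × 18.25 = 12.17 mol
Step 2:
n(L) available = 12.17 mol
n(R) = 1.660×1000 / 160.50 = 10.34 mol
n/ν for L = 12.17/3 = 4.057
n/ν for R = 10.34/2 = 5.170
Smallest n/ν is L → limiting reagent.
n(T) = (3/3) × 12.17 = 12.17 mol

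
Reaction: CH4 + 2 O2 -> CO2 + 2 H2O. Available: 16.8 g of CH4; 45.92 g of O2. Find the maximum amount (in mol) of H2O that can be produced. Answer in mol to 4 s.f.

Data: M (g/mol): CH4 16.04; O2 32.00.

n(CH4) = 16.80 / 16.04 = 1.047 mol
n(O2) = 45.92 / 32.00 = 1.435 mol
n/ν for CH4 = 1.047/1 = 1.047
n/ν for O2 = 1.435/2 = 0.7175
Smallest n/ν is O2 → limiting reagent.
n(H2O) = (2/2) × 1.435 = 1.435 mol

1.435 mol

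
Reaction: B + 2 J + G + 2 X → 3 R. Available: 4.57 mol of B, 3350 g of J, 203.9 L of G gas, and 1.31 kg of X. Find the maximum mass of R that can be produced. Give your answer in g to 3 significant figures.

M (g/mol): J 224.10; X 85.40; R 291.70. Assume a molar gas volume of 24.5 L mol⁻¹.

4000 g

n(B) = 4.570 mol
n(J) = 3350 / 224.10 = 14.95 mol
n(G) = 203.9 / 24.5 = 8.322 mol
n(X) = 1.310×1000 / 85.40 = 15.34 mol
n/ν for B = 4.570/1 = 4.570
n/ν for J = 14.95/2 = 7.475
n/ν for G = 8.322/1 = 8.322
n/ν for X = 15.34/2 = 7.670
Smallest n/ν is B → limiting reagent.
n(R) = (3/1) × 4.570 = 13.71 mol
mass = 13.71 × 291.70 = 3999 g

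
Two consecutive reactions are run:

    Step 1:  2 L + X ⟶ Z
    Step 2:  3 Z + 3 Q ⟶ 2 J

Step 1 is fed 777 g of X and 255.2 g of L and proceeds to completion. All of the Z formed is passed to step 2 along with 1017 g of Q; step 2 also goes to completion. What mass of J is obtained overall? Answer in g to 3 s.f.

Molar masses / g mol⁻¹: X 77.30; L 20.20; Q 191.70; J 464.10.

Step 1:
n(X) = 777.0 / 77.30 = 10.05 mol
n(L) = 255.2 / 20.20 = 12.63 mol
n/ν for X = 10.05/1 = 10.05
n/ν for L = 12.63/2 = 6.315
Smallest n/ν is L → limiting reagent.
n(Z) produced = (1/2) × 12.63 = 6.315 mol
Step 2:
n(Z) available = 6.315 mol
n(Q) = 1017 / 191.70 = 5.305 mol
n/ν for Z = 6.315/3 = 2.105
n/ν for Q = 5.305/3 = 1.768
Smallest n/ν is Q → limiting reagent.
n(J) = (2/3) × 5.305 = 3.537 mol
mass = 3.537 × 464.10 = 1642 g

1640 g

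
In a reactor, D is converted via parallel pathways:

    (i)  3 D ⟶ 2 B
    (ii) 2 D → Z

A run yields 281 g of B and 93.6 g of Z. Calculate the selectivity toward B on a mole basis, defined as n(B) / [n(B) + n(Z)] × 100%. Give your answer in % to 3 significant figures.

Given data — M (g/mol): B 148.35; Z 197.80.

80.0 %

n(B) = 281 / 148.35 = 1.894 mol
n(Z) = 93.6 / 197.80 = 0.4732 mol
selectivity = 1.894/(1.894+0.4732) × 100 = 80.01 %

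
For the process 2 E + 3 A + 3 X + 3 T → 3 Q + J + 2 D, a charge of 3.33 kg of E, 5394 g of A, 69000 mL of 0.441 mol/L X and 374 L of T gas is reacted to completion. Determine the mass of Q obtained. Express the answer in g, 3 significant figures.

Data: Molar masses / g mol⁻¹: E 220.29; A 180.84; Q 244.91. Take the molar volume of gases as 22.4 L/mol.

n(E) = 3.330×1000 / 220.29 = 15.12 mol
n(A) = 5394 / 180.84 = 29.83 mol
n(X) = 0.441 × 69000/1000 = 30.43 mol
n(T) = 374.0 / 22.4 = 16.70 mol
n/ν → E: 7.560, A: 9.943, X: 10.14, T: 5.567; T is limiting.
n(Q) = (3/3) × 16.70 = 16.70 mol
mass = 16.70 × 244.91 = 4090 g

4090 g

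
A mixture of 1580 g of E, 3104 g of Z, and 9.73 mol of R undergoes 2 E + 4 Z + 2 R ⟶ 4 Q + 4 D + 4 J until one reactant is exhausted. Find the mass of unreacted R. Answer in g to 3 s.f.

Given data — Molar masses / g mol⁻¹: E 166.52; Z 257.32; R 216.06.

799 g

n(E) = 1580 / 166.52 = 9.488 mol
n(Z) = 3104 / 257.32 = 12.06 mol
n(R) = 9.730 mol
n/ν for E = 9.488/2 = 4.744
n/ν for Z = 12.06/4 = 3.015
n/ν for R = 9.730/2 = 4.865
Smallest n/ν is Z → limiting reagent.
R consumed = (2/4) × 12.06 = 6.030 mol
R remaining = 9.730 − 6.030 = 3.700 mol
mass = 3.700 × 216.06 = 799.4 g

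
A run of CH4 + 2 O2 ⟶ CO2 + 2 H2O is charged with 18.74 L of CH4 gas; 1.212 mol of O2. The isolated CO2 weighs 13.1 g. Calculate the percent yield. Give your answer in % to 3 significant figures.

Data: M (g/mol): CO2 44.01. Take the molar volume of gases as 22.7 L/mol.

n(CH4) = 18.74 / 22.7 = 0.8256 mol
n(O2) = 1.212 mol
n/ν for CH4 = 0.8256/1 = 0.8256
n/ν for O2 = 1.212/2 = 0.6060
Smallest n/ν is O2 → limiting reagent.
theoretical n(CO2) = (1/2) × 1.212 = 0.6060 mol → 26.67 g
% yield = 13.1 / 26.67 × 100 = 49.12 %

49.1 %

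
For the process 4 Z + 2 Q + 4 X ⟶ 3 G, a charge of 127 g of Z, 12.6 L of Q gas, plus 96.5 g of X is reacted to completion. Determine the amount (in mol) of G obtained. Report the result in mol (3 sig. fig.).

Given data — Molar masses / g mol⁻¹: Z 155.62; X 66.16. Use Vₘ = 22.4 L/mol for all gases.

n(Z) = 127.0 / 155.62 = 0.8161 mol
n(Q) = 12.60 / 22.4 = 0.5625 mol
n(X) = 96.50 / 66.16 = 1.459 mol
n/ν for Z = 0.8161/4 = 0.2040
n/ν for Q = 0.5625/2 = 0.2813
n/ν for X = 1.459/4 = 0.3648
Smallest n/ν is Z → limiting reagent.
n(G) = (3/4) × 0.8161 = 0.6121 mol

0.612 mol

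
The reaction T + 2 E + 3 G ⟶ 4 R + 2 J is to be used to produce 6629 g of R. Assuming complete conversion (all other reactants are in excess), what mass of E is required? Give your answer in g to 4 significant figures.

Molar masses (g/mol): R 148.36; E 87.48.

1954 g

n(R) = 6629 / 148.36 = 44.68 mol
n(E) = (2/4) × 44.68 = 22.34 mol
mass = 22.34 × 87.48 = 1954 g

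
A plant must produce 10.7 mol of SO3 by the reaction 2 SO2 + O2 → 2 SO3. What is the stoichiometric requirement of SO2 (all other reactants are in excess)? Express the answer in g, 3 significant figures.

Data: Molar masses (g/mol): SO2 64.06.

685 g

n(SO3) = 10.70 mol
n(SO2) = (2/2) × 10.70 = 10.70 mol
mass = 10.70 × 64.06 = 685.4 g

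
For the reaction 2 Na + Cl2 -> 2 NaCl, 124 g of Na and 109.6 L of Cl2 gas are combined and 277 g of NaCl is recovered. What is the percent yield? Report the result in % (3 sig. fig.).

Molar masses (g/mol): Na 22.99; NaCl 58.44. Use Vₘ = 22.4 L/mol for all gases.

n(Na) = 124.0 / 22.99 = 5.394 mol
n(Cl2) = 109.6 / 22.4 = 4.893 mol
n/ν → Na: 2.697, Cl2: 4.893; Na is limiting.
theoretical n(NaCl) = (2/2) × 5.394 = 5.394 mol → 315.2 g
% yield = 277 / 315.2 × 100 = 87.88 %

87.9 %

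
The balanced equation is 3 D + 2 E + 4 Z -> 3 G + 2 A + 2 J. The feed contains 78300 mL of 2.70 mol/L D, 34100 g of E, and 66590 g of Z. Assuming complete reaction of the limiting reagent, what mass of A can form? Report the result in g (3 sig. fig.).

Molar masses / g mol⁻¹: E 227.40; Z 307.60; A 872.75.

n(D) = 2.70 × 78300/1000 = 211.4 mol
n(E) = 34100 / 227.40 = 150.0 mol
n(Z) = 66590 / 307.60 = 216.5 mol
n/ν for D = 211.4/3 = 70.47
n/ν for E = 150.0/2 = 75.00
n/ν for Z = 216.5/4 = 54.13
Smallest n/ν is Z → limiting reagent.
n(A) = (2/4) × 216.5 = 108.3 mol
mass = 108.3 × 872.75 = 94520 g

94500 g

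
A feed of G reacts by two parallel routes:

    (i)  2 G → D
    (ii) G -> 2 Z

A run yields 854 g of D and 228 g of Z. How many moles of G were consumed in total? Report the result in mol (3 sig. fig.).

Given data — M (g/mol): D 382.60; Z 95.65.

n(D) = 854 / 382.60 = 2.232 mol
n(Z) = 228 / 95.65 = 2.384 mol
n(G) via (i) = (2/1)×2.232 = 4.464 mol
n(G) via (ii) = (1/2)×2.384 = 1.192 mol
total n(G) = 4.464 + 1.192 = 5.656 mol

5.66 mol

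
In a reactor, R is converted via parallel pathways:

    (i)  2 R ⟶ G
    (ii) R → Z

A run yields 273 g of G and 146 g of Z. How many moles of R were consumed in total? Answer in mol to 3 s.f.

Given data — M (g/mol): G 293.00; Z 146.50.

2.86 mol

n(G) = 273 / 293.00 = 0.9317 mol
n(Z) = 146 / 146.50 = 0.9966 mol
n(R) via (i) = (2/1)×0.9317 = 1.863 mol
n(R) via (ii) = (1/1)×0.9966 = 0.9966 mol
total n(R) = 1.863 + 0.9966 = 2.860 mol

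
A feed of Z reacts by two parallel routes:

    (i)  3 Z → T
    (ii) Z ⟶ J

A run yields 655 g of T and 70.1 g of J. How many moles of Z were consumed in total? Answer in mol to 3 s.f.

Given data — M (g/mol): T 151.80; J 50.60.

14.3 mol

n(T) = 655 / 151.80 = 4.315 mol
n(J) = 70.1 / 50.60 = 1.385 mol
n(Z) via (i) = (3/1)×4.315 = 12.95 mol
n(Z) via (ii) = (1/1)×1.385 = 1.385 mol
total n(Z) = 12.95 + 1.385 = 14.34 mol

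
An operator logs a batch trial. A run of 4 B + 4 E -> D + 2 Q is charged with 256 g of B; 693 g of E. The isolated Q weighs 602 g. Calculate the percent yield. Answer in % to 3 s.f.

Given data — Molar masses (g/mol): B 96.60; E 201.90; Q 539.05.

n(B) = 256.0 / 96.60 = 2.650 mol
n(E) = 693.0 / 201.90 = 3.432 mol
n/ν for B = 2.650/4 = 0.6625
n/ν for E = 3.432/4 = 0.8580
Smallest n/ν is B → limiting reagent.
theoretical n(Q) = (2/4) × 2.650 = 1.325 mol → 714.2 g
% yield = 602 / 714.2 × 100 = 84.29 %

84.3 %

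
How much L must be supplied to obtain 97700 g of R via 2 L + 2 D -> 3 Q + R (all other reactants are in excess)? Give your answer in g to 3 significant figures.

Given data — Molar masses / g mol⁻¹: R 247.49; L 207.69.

164000 g

n(R) = 97700 / 247.49 = 394.8 mol
n(L) = (2/1) × 394.8 = 789.6 mol
mass = 789.6 × 207.69 = 164000 g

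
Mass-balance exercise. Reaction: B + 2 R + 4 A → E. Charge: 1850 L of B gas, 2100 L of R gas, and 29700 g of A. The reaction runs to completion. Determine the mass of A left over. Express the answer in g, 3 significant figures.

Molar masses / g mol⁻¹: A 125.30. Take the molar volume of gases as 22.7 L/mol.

6520 g

n(B) = 1850 / 22.7 = 81.50 mol
n(R) = 2100 / 22.7 = 92.51 mol
n(A) = 29700 / 125.30 = 237.0 mol
n/ν for B = 81.50/1 = 81.50
n/ν for R = 92.51/2 = 46.26
n/ν for A = 237.0/4 = 59.25
Smallest n/ν is R → limiting reagent.
A consumed = (4/2) × 92.51 = 185.0 mol
A remaining = 237.0 − 185.0 = 52.00 mol
mass = 52.00 × 125.30 = 6516 g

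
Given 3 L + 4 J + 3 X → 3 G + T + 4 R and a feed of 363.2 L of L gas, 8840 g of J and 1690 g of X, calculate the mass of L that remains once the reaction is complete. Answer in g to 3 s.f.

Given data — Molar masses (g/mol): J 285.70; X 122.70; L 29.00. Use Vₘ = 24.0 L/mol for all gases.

n(L) = 363.2 / 24.0 = 15.13 mol
n(J) = 8840 / 285.70 = 30.94 mol
n(X) = 1690 / 122.70 = 13.77 mol
n/ν for L = 15.13/3 = 5.043
n/ν for J = 30.94/4 = 7.735
n/ν for X = 13.77/3 = 4.590
Smallest n/ν is X → limiting reagent.
L consumed = (3/3) × 13.77 = 13.77 mol
L remaining = 15.13 − 13.77 = 1.360 mol
mass = 1.360 × 29.00 = 39.44 g

39.4 g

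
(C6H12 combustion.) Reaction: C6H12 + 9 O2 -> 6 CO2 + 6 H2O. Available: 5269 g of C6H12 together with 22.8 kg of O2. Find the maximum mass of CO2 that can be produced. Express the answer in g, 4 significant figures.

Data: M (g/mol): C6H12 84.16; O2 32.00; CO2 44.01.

n(C6H12) = 5269 / 84.16 = 62.61 mol
n(O2) = 22.80×1000 / 32.00 = 712.5 mol
n/ν → C6H12: 62.61, O2: 79.17; C6H12 is limiting.
n(CO2) = (6/1) × 62.61 = 375.7 mol
mass = 375.7 × 44.01 = 16530 g

16530 g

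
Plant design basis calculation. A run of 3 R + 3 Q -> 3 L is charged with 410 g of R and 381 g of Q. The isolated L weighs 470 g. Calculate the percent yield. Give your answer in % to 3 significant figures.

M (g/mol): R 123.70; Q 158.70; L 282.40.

69.3 %

n(R) = 410.0 / 123.70 = 3.314 mol
n(Q) = 381.0 / 158.70 = 2.401 mol
n/ν → R: 1.105, Q: 0.8003; Q is limiting.
theoretical n(L) = (3/3) × 2.401 = 2.401 mol → 678.0 g
% yield = 470 / 678.0 × 100 = 69.32 %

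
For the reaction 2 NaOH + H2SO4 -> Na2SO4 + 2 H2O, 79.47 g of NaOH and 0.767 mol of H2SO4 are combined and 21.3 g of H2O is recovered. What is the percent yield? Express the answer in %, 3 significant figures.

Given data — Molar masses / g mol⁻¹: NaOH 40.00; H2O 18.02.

77.1 %

n(NaOH) = 79.47 / 40.00 = 1.987 mol
n(H2SO4) = 0.7670 mol
n/ν for NaOH = 1.987/2 = 0.9935
n/ν for H2SO4 = 0.7670/1 = 0.7670
Smallest n/ν is H2SO4 → limiting reagent.
theoretical n(H2O) = (2/1) × 0.7670 = 1.534 mol → 27.64 g
% yield = 21.3 / 27.64 × 100 = 77.06 %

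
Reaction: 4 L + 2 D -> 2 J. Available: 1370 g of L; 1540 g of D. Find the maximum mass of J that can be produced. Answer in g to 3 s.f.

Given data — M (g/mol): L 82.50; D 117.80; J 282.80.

2350 g

n(L) = 1370 / 82.50 = 16.61 mol
n(D) = 1540 / 117.80 = 13.07 mol
n/ν → L: 4.153, D: 6.535; L is limiting.
n(J) = (2/4) × 16.61 = 8.305 mol
mass = 8.305 × 282.80 = 2349 g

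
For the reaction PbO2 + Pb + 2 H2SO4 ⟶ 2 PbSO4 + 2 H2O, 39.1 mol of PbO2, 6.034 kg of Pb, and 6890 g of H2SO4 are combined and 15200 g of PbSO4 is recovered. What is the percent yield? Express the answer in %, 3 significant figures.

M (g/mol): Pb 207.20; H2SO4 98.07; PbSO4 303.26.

n(PbO2) = 39.10 mol
n(Pb) = 6.034×1000 / 207.20 = 29.12 mol
n(H2SO4) = 6890 / 98.07 = 70.26 mol
n/ν → PbO2: 39.10, Pb: 29.12, H2SO4: 35.13; Pb is limiting.
theoretical n(PbSO4) = (2/1) × 29.12 = 58.24 mol → 17660 g
% yield = 15200 / 17660 × 100 = 86.07 %

86.1 %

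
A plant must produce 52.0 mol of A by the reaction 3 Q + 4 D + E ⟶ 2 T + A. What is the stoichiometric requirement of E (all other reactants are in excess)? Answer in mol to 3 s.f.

52.0 mol

n(A) = 52.00 mol
n(E) = (1/1) × 52.00 = 52.00 mol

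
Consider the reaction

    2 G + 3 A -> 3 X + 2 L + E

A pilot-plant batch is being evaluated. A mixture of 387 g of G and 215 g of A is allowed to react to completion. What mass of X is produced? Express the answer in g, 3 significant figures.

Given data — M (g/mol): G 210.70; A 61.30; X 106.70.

294 g

n(G) = 387.0 / 210.70 = 1.837 mol
n(A) = 215.0 / 61.30 = 3.507 mol
n/ν for G = 1.837/2 = 0.9185
n/ν for A = 3.507/3 = 1.169
Smallest n/ν is G → limiting reagent.
n(X) = (3/2) × 1.837 = 2.756 mol
mass = 2.756 × 106.70 = 294.1 g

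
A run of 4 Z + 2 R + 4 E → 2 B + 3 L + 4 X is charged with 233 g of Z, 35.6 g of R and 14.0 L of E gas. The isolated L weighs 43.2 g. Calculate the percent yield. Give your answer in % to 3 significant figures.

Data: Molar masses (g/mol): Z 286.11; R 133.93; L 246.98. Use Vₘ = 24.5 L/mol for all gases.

43.9 %

n(Z) = 233.0 / 286.11 = 0.8144 mol
n(R) = 35.60 / 133.93 = 0.2658 mol
n(E) = 14.00 / 24.5 = 0.5714 mol
n/ν for Z = 0.8144/4 = 0.2036
n/ν for R = 0.2658/2 = 0.1329
n/ν for E = 0.5714/4 = 0.1429
Smallest n/ν is R → limiting reagent.
theoretical n(L) = (3/2) × 0.2658 = 0.3987 mol → 98.47 g
% yield = 43.2 / 98.47 × 100 = 43.87 %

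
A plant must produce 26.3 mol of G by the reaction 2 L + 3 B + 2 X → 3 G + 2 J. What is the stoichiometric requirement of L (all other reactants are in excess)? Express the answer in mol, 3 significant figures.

17.5 mol

n(G) = 26.30 mol
n(L) = (2/3) × 26.30 = 17.53 mol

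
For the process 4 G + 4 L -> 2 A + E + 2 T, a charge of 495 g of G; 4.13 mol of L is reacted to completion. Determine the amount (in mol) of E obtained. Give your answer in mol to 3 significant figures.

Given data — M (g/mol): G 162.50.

0.762 mol

n(G) = 495.0 / 162.50 = 3.046 mol
n(L) = 4.130 mol
n/ν for G = 3.046/4 = 0.7615
n/ν for L = 4.130/4 = 1.033
Smallest n/ν is G → limiting reagent.
n(E) = (1/4) × 3.046 = 0.7615 mol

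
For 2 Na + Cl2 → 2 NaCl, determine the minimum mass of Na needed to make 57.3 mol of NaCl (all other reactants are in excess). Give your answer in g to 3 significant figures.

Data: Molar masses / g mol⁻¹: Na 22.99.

1320 g

n(NaCl) = 57.30 mol
n(Na) = (2/2) × 57.30 = 57.30 mol
mass = 57.30 × 22.99 = 1317 g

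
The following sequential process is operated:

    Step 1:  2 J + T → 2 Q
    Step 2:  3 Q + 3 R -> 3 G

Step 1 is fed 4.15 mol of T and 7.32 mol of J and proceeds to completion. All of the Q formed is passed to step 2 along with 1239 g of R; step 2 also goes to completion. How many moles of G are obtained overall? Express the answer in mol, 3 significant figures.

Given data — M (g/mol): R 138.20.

Step 1:
n(T) = 4.150 mol
n(J) = 7.320 mol
n/ν for T = 4.150/1 = 4.150
n/ν for J = 7.320/2 = 3.660
Smallest n/ν is J → limiting reagent.
n(Q) produced = (2/2) × 7.320 = 7.320 mol
Step 2:
n(Q) available = 7.320 mol
n(R) = 1239 / 138.20 = 8.965 mol
n/ν for Q = 7.320/3 = 2.440
n/ν for R = 8.965/3 = 2.988
Smallest n/ν is Q → limiting reagent.
n(G) = (3/3) × 7.320 = 7.320 mol

7.32 mol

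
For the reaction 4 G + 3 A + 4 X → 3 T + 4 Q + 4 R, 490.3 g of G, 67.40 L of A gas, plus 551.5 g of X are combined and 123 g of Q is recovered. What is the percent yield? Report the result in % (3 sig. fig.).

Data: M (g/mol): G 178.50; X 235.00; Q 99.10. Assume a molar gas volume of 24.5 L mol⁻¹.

52.9 %

n(G) = 490.3 / 178.50 = 2.747 mol
n(A) = 67.40 / 24.5 = 2.751 mol
n(X) = 551.5 / 235.00 = 2.347 mol
n/ν for G = 2.747/4 = 0.6868
n/ν for A = 2.751/3 = 0.9170
n/ν for X = 2.347/4 = 0.5868
Smallest n/ν is X → limiting reagent.
theoretical n(Q) = (4/4) × 2.347 = 2.347 mol → 232.6 g
% yield = 123 / 232.6 × 100 = 52.88 %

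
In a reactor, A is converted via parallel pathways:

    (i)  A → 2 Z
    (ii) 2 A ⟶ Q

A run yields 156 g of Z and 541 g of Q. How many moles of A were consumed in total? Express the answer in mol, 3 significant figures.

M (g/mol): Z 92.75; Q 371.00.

n(Z) = 156 / 92.75 = 1.682 mol
n(Q) = 541 / 371.00 = 1.458 mol
n(A) via (i) = (1/2)×1.682 = 0.8410 mol
n(A) via (ii) = (2/1)×1.458 = 2.916 mol
total n(A) = 0.8410 + 2.916 = 3.757 mol

3.76 mol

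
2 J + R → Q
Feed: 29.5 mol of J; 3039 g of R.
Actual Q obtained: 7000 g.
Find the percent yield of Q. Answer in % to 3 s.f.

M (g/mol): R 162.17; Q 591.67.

n(J) = 29.50 mol
n(R) = 3039 / 162.17 = 18.74 mol
n/ν → J: 14.75, R: 18.74; J is limiting.
theoretical n(Q) = (1/2) × 29.50 = 14.75 mol → 8727 g
% yield = 7000 / 8727 × 100 = 80.21 %

80.2 %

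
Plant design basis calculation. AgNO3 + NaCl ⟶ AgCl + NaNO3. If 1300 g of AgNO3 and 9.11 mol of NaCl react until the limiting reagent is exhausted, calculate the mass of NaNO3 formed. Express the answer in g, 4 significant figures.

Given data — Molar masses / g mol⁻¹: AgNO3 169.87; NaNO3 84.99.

n(AgNO3) = 1300 / 169.87 = 7.653 mol
n(NaCl) = 9.110 mol
n/ν for AgNO3 = 7.653/1 = 7.653
n/ν for NaCl = 9.110/1 = 9.110
Smallest n/ν is AgNO3 → limiting reagent.
n(NaNO3) = (1/1) × 7.653 = 7.653 mol
mass = 7.653 × 84.99 = 650.4 g

650.4 g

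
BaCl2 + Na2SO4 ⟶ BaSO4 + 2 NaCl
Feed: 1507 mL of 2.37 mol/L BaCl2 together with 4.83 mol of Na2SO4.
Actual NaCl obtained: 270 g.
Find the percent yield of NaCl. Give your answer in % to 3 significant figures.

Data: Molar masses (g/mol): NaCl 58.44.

n(BaCl2) = 2.37 × 1507/1000 = 3.572 mol
n(Na2SO4) = 4.830 mol
n/ν for BaCl2 = 3.572/1 = 3.572
n/ν for Na2SO4 = 4.830/1 = 4.830
Smallest n/ν is BaCl2 → limiting reagent.
theoretical n(NaCl) = (2/1) × 3.572 = 7.144 mol → 417.5 g
% yield = 270 / 417.5 × 100 = 64.67 %

64.7 %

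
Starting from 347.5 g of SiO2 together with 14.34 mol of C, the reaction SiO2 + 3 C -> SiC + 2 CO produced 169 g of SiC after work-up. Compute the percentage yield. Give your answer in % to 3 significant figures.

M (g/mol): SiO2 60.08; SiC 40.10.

n(SiO2) = 347.5 / 60.08 = 5.784 mol
n(C) = 14.34 mol
n/ν for SiO2 = 5.784/1 = 5.784
n/ν for C = 14.34/3 = 4.780
Smallest n/ν is C → limiting reagent.
theoretical n(SiC) = (1/3) × 14.34 = 4.780 mol → 191.7 g
% yield = 169 / 191.7 × 100 = 88.16 %

88.2 %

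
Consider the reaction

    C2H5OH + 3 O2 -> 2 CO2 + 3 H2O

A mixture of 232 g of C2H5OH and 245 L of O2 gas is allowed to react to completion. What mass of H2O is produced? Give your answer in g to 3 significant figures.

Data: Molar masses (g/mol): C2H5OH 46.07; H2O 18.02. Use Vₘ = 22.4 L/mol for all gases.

n(C2H5OH) = 232.0 / 46.07 = 5.036 mol
n(O2) = 245.0 / 22.4 = 10.94 mol
n/ν for C2H5OH = 5.036/1 = 5.036
n/ν for O2 = 10.94/3 = 3.647
Smallest n/ν is O2 → limiting reagent.
n(H2O) = (3/3) × 10.94 = 10.94 mol
mass = 10.94 × 18.02 = 197.1 g

197 g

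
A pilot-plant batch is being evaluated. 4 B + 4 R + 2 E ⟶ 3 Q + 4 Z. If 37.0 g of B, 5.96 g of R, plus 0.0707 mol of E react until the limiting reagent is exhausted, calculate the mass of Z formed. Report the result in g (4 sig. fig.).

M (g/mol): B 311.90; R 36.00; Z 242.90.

n(B) = 37.00 / 311.90 = 0.1186 mol
n(R) = 5.960 / 36.00 = 0.1656 mol
n(E) = 0.07070 mol
n/ν for B = 0.1186/4 = 0.02965
n/ν for R = 0.1656/4 = 0.04140
n/ν for E = 0.07070/2 = 0.03535
Smallest n/ν is B → limiting reagent.
n(Z) = (4/4) × 0.1186 = 0.1186 mol
mass = 0.1186 × 242.90 = 28.81 g

28.81 g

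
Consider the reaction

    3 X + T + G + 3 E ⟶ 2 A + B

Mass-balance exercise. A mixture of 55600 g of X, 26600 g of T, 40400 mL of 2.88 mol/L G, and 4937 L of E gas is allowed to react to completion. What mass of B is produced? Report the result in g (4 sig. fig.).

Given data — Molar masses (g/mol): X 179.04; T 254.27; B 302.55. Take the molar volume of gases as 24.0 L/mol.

n(X) = 55600 / 179.04 = 310.5 mol
n(T) = 26600 / 254.27 = 104.6 mol
n(G) = 2.88 × 40400/1000 = 116.4 mol
n(E) = 4937 / 24.0 = 205.7 mol
n/ν for X = 310.5/3 = 103.5
n/ν for T = 104.6/1 = 104.6
n/ν for G = 116.4/1 = 116.4
n/ν for E = 205.7/3 = 68.57
Smallest n/ν is E → limiting reagent.
n(B) = (1/3) × 205.7 = 68.57 mol
mass = 68.57 × 302.55 = 20750 g

20750 g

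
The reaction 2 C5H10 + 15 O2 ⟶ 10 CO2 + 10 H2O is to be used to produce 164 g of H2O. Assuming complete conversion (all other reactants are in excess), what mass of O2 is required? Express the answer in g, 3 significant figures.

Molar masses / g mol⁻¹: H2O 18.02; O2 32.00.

437 g

n(H2O) = 164 / 18.02 = 9.101 mol
n(O2) = (15/10) × 9.101 = 13.65 mol
mass = 13.65 × 32.00 = 436.8 g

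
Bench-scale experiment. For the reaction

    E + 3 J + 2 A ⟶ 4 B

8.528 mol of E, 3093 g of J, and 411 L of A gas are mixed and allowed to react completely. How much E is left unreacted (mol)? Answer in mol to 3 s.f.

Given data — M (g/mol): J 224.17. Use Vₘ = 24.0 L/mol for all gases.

3.93 mol

n(E) = 8.528 mol
n(J) = 3093 / 224.17 = 13.80 mol
n(A) = 411.0 / 24.0 = 17.13 mol
n/ν for E = 8.528/1 = 8.528
n/ν for J = 13.80/3 = 4.600
n/ν for A = 17.13/2 = 8.565
Smallest n/ν is J → limiting reagent.
E consumed = (1/3) × 13.80 = 4.600 mol
E remaining = 8.528 − 4.600 = 3.928 mol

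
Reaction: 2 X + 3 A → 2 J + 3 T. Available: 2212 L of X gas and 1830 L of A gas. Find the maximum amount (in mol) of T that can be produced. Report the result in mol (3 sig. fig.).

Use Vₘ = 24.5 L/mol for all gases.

n(X) = 2212 / 24.5 = 90.29 mol
n(A) = 1830 / 24.5 = 74.69 mol
n/ν → X: 45.15, A: 24.90; A is limiting.
n(T) = (3/3) × 74.69 = 74.69 mol

74.7 mol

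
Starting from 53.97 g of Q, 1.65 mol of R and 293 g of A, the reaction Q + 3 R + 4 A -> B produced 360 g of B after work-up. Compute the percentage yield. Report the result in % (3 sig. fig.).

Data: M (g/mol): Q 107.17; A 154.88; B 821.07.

92.7 %

n(Q) = 53.97 / 107.17 = 0.5036 mol
n(R) = 1.650 mol
n(A) = 293.0 / 154.88 = 1.892 mol
n/ν for Q = 0.5036/1 = 0.5036
n/ν for R = 1.650/3 = 0.5500
n/ν for A = 1.892/4 = 0.4730
Smallest n/ν is A → limiting reagent.
theoretical n(B) = (1/4) × 1.892 = 0.4730 mol → 388.4 g
% yield = 360 / 388.4 × 100 = 92.69 %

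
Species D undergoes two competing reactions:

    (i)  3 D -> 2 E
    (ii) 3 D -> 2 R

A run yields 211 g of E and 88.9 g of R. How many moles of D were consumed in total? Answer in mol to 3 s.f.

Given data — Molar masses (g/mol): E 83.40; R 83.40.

5.39 mol

n(E) = 211 / 83.40 = 2.530 mol
n(R) = 88.9 / 83.40 = 1.066 mol
n(D) via (i) = (3/2)×2.530 = 3.795 mol
n(D) via (ii) = (3/2)×1.066 = 1.599 mol
total n(D) = 3.795 + 1.599 = 5.394 mol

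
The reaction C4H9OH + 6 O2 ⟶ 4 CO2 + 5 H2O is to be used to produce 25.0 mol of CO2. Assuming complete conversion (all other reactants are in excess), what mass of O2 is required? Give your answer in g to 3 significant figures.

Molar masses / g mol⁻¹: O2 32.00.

n(CO2) = 25.00 mol
n(O2) = (6/4) × 25.00 = 37.50 mol
mass = 37.50 × 32.00 = 1200 g

1200 g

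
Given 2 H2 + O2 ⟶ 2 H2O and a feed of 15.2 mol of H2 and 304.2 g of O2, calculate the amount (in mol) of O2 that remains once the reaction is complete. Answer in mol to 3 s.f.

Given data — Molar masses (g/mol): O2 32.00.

1.91 mol

n(H2) = 15.20 mol
n(O2) = 304.2 / 32.00 = 9.506 mol
n/ν for H2 = 15.20/2 = 7.600
n/ν for O2 = 9.506/1 = 9.506
Smallest n/ν is H2 → limiting reagent.
O2 consumed = (1/2) × 15.20 = 7.600 mol
O2 remaining = 9.506 − 7.600 = 1.906 mol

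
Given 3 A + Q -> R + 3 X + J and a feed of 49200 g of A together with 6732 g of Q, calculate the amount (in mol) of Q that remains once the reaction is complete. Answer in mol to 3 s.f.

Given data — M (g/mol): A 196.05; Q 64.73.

20.3 mol

n(A) = 49200 / 196.05 = 251.0 mol
n(Q) = 6732 / 64.73 = 104.0 mol
n/ν for A = 251.0/3 = 83.67
n/ν for Q = 104.0/1 = 104.0
Smallest n/ν is A → limiting reagent.
Q consumed = (1/3) × 251.0 = 83.67 mol
Q remaining = 104.0 − 83.67 = 20.33 mol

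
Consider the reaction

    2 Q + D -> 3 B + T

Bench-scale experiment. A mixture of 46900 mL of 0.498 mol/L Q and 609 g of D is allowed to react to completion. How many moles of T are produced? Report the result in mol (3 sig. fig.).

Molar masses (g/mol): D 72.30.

n(Q) = 0.498 × 46900/1000 = 23.36 mol
n(D) = 609.0 / 72.30 = 8.423 mol
n/ν for Q = 23.36/2 = 11.68
n/ν for D = 8.423/1 = 8.423
Smallest n/ν is D → limiting reagent.
n(T) = (1/1) × 8.423 = 8.423 mol

8.42 mol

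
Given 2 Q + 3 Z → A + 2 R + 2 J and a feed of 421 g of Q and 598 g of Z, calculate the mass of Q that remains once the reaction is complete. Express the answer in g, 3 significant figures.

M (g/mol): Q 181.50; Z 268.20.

151 g

n(Q) = 421.0 / 181.50 = 2.320 mol
n(Z) = 598.0 / 268.20 = 2.230 mol
n/ν for Q = 2.320/2 = 1.160
n/ν for Z = 2.230/3 = 0.7433
Smallest n/ν is Z → limiting reagent.
Q consumed = (2/3) × 2.230 = 1.487 mol
Q remaining = 2.320 − 1.487 = 0.8330 mol
mass = 0.8330 × 181.50 = 151.2 g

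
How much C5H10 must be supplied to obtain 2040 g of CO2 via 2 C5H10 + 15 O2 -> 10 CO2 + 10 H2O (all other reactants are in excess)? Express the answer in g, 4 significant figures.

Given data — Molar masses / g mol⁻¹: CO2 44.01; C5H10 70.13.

650.1 g

n(CO2) = 2040 / 44.01 = 46.35 mol
n(C5H10) = (2/10) × 46.35 = 9.270 mol
mass = 9.270 × 70.13 = 650.1 g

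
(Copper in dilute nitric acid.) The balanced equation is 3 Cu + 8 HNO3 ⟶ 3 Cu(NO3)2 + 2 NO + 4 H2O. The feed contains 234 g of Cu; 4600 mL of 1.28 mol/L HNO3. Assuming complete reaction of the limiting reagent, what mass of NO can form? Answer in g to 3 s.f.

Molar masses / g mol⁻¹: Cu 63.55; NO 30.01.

44.2 g

n(Cu) = 234.0 / 63.55 = 3.682 mol
n(HNO3) = 1.28 × 4600/1000 = 5.888 mol
n/ν → Cu: 1.227, HNO3: 0.7360; HNO3 is limiting.
n(NO) = (2/8) × 5.888 = 1.472 mol
mass = 1.472 × 30.01 = 44.17 g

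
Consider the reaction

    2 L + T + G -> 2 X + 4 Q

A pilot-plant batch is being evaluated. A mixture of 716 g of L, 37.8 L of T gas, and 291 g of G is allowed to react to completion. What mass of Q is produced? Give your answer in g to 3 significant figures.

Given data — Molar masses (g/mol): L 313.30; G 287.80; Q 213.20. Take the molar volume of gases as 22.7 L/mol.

n(L) = 716.0 / 313.30 = 2.285 mol
n(T) = 37.80 / 22.7 = 1.665 mol
n(G) = 291.0 / 287.80 = 1.011 mol
n/ν for L = 2.285/2 = 1.143
n/ν for T = 1.665/1 = 1.665
n/ν for G = 1.011/1 = 1.011
Smallest n/ν is G → limiting reagent.
n(Q) = (4/1) × 1.011 = 4.044 mol
mass = 4.044 × 213.20 = 862.2 g

862 g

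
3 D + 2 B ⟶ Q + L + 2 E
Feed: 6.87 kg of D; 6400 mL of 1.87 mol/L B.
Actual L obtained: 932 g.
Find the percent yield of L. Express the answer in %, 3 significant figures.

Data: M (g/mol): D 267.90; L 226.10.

n(D) = 6.870×1000 / 267.90 = 25.64 mol
n(B) = 1.87 × 6400/1000 = 11.97 mol
n/ν → D: 8.547, B: 5.985; B is limiting.
theoretical n(L) = (1/2) × 11.97 = 5.985 mol → 1353 g
% yield = 932 / 1353 × 100 = 68.88 %

68.9 %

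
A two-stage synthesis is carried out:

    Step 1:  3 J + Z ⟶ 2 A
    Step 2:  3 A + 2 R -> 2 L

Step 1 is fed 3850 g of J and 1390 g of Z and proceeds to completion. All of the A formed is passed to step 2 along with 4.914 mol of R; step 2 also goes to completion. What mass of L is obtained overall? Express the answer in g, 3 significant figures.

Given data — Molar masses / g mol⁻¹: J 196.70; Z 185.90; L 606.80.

Step 1:
n(J) = 3850 / 196.70 = 19.57 mol
n(Z) = 1390 / 185.90 = 7.477 mol
n/ν → J: 6.523, Z: 7.477; J is limiting.
n(A) produced = (2/3) × 19.57 = 13.05 mol
Step 2:
n(A) available = 13.05 mol
n(R) = 4.914 mol
n/ν → A: 4.350, R: 2.457; R is limiting.
n(L) = (2/2) × 4.914 = 4.914 mol
mass = 4.914 × 606.80 = 2982 g

2980 g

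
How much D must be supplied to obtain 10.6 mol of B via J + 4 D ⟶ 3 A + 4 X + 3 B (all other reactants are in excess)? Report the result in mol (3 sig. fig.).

n(B) = 10.60 mol
n(D) = (4/3) × 10.60 = 14.13 mol

14.1 mol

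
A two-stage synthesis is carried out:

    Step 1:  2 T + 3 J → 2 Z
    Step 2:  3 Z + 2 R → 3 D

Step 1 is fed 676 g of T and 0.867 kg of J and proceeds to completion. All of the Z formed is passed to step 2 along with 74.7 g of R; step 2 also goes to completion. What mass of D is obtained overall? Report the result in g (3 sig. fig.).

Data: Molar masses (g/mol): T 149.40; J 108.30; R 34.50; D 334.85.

Step 1:
n(T) = 676.0 / 149.40 = 4.525 mol
n(J) = 0.8670×1000 / 108.30 = 8.006 mol
n/ν → T: 2.263, J: 2.669; T is limiting.
n(Z) produced = (2/2) × 4.525 = 4.525 mol
Step 2:
n(Z) available = 4.525 mol
n(R) = 74.70 / 34.50 = 2.165 mol
n/ν → Z: 1.508, R: 1.083; R is limiting.
n(D) = (3/2) × 2.165 = 3.248 mol
mass = 3.248 × 334.85 = 1088 g

1090 g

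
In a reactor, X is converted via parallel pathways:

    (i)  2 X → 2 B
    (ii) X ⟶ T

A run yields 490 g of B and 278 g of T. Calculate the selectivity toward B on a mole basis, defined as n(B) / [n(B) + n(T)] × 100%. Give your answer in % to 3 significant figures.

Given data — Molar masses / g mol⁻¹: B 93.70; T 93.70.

n(B) = 490 / 93.70 = 5.229 mol
n(T) = 278 / 93.70 = 2.967 mol
selectivity = 5.229/(5.229+2.967) × 100 = 63.80 %

63.8 %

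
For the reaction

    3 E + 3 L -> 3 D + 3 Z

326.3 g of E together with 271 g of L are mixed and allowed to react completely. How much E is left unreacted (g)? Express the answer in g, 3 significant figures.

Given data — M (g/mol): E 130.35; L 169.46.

n(E) = 326.3 / 130.35 = 2.503 mol
n(L) = 271.0 / 169.46 = 1.599 mol
n/ν for E = 2.503/3 = 0.8343
n/ν for L = 1.599/3 = 0.5330
Smallest n/ν is L → limiting reagent.
E consumed = (3/3) × 1.599 = 1.599 mol
E remaining = 2.503 − 1.599 = 0.9040 mol
mass = 0.9040 × 130.35 = 117.8 g

118 g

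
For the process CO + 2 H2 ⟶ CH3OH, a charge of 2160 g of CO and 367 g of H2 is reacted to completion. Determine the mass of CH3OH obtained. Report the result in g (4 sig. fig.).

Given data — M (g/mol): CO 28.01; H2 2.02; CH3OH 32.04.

n(CO) = 2160 / 28.01 = 77.12 mol
n(H2) = 367.0 / 2.02 = 181.7 mol
n/ν for CO = 77.12/1 = 77.12
n/ν for H2 = 181.7/2 = 90.85
Smallest n/ν is CO → limiting reagent.
n(CH3OH) = (1/1) × 77.12 = 77.12 mol
mass = 77.12 × 32.04 = 2471 g

2471 g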